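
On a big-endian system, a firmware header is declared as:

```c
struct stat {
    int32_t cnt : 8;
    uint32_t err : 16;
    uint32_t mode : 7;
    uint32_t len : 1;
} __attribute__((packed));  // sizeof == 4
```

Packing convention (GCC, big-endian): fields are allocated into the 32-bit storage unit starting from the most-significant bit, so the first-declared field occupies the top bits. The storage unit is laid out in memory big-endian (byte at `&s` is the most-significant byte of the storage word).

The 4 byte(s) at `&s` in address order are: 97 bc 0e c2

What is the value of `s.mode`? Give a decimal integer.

97

[0]=0x97 [1]=0xbc [2]=0x0e [3]=0xc2 (big-endian) → word 0x97bc0ec2
cnt [24+:8] = (word>>24) & 0xff = 151
err [8+:16] = (word>>8) & 0xffff = 48142
mode [1+:7] = (word>>1) & 0x7f = 97  ←
len [0+:1] = (word>>0) & 0x1 = 0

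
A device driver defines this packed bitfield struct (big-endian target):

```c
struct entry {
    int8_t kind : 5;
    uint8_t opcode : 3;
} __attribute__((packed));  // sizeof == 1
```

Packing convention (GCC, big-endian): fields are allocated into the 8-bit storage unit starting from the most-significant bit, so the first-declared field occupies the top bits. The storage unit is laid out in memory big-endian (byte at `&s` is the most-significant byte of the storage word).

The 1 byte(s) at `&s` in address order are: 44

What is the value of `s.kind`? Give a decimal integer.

8

[0]=0x44 (big-endian) → word 0x44
kind:5 @ bit 3 → (0x44>>3)&0x1f = 0x8  ←
opcode:3 @ bit 0 → (0x44>>0)&0x7 = 0x4
kind signed 5b, MSB=0: value = 8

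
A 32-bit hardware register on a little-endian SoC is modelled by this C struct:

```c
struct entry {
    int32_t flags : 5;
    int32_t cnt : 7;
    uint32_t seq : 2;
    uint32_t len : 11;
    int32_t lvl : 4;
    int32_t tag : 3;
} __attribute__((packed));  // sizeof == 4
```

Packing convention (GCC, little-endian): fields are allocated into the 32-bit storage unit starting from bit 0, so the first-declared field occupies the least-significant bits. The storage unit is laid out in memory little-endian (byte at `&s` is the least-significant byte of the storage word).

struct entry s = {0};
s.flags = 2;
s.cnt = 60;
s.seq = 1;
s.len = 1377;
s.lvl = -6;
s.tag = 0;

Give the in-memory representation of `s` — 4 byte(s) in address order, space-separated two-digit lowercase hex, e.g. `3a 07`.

82 57 58 15

flags (5b) val=2 bits=0x2 at bit 0: 0x00000002
cnt (7b) val=60 bits=0x3c at bit 5: 0x00000782
seq (2b) val=1 bits=0x1 at bit 12: 0x00001782
len (11b) val=1377 bits=0x561 at bit 14: 0x01585782
lvl (4b) val=-6 bits=0xa at bit 25: 0x15585782
tag (3b) val=0 bits=0x0 at bit 29: 0x15585782
word = 0x15585782 → little-endian bytes:
  [0]=0x82  [1]=0x57  [2]=0x58  [3]=0x15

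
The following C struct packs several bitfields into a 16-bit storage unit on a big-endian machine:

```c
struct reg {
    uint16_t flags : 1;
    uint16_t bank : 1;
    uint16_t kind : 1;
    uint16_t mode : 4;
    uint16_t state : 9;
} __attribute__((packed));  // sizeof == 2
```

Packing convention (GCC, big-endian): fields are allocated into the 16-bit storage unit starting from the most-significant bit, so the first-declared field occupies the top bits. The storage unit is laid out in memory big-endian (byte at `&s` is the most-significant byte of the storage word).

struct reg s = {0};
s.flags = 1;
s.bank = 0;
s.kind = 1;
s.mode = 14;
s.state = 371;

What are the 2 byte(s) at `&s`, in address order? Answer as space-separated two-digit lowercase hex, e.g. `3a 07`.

bd 73

flags:1 = 1 → 0x1 << 15 → word 0x8000
bank:1 = 0 → 0x0 << 14 → word 0x8000
kind:1 = 1 → 0x1 << 13 → word 0xa000
mode:4 = 14 → 0xe << 9 → word 0xbc00
state:9 = 371 → 0x173 << 0 → word 0xbd73
word = 0xbd73 → big-endian bytes:
  [0]=0xbd  [1]=0x73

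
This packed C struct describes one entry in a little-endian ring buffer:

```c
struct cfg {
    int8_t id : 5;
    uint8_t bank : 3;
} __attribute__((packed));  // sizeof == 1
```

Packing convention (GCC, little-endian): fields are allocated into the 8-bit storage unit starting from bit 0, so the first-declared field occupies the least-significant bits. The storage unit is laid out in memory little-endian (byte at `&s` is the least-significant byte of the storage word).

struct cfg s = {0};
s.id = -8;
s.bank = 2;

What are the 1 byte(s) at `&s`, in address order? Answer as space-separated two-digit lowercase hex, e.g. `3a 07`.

58

[0+:5] id=-8 & 0x1f = 0x18; word=0x18
[5+:3] bank=2 & 0x7 = 0x2; word=0x58
word = 0x58 → little-endian bytes:
  [0]=0x58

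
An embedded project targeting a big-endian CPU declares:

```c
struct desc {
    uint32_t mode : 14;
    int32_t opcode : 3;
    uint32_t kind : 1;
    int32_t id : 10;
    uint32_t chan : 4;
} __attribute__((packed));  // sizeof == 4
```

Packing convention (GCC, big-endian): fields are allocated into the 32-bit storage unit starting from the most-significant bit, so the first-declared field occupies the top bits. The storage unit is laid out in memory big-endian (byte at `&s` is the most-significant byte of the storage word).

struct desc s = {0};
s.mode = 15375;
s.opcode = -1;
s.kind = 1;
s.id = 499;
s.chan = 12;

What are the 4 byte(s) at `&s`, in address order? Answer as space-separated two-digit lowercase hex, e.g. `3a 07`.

f0 3f df 3c

mode (14b) val=15375 bits=0x3c0f at bit 18: 0xf03c0000
opcode (3b) val=-1 bits=0x7 at bit 15: 0xf03f8000
kind (1b) val=1 bits=0x1 at bit 14: 0xf03fc000
id (10b) val=499 bits=0x1f3 at bit 4: 0xf03fdf30
chan (4b) val=12 bits=0xc at bit 0: 0xf03fdf3c
word = 0xf03fdf3c → big-endian bytes:
  [0]=0xf0  [1]=0x3f  [2]=0xdf  [3]=0x3c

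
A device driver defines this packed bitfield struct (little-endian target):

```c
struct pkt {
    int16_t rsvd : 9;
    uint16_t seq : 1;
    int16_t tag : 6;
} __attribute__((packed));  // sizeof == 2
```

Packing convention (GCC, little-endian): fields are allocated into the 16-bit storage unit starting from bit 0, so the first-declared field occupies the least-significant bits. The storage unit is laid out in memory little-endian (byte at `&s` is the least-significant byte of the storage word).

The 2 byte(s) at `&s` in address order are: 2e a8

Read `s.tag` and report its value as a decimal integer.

-22

[0]=0x2e [1]=0xa8 (little-endian) → word 0xa82e
rsvd [0+:9] = (word>>0) & 0x1ff = 46
seq [9+:1] = (word>>9) & 0x1 = 0
tag [10+:6] = (word>>10) & 0x3f = 42  ←
tag signed 6b, MSB=1: 42 - 64 = -22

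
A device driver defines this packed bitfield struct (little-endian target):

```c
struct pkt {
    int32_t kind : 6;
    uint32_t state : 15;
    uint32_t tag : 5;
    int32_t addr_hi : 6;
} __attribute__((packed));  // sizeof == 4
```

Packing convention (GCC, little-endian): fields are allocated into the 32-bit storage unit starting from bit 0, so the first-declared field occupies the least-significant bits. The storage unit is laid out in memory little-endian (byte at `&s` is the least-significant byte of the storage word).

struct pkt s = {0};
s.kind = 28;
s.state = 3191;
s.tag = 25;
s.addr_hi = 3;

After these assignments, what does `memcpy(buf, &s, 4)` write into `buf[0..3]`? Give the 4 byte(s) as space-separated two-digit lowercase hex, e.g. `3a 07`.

kind (6b) val=28 bits=0x1c at bit 0: 0x0000001c
state (15b) val=3191 bits=0xc77 at bit 6: 0x00031ddc
tag (5b) val=25 bits=0x19 at bit 21: 0x03231ddc
addr_hi (6b) val=3 bits=0x3 at bit 26: 0x0f231ddc
word = 0x0f231ddc → little-endian bytes:
  [0]=0xdc  [1]=0x1d  [2]=0x23  [3]=0x0f

dc 1d 23 0f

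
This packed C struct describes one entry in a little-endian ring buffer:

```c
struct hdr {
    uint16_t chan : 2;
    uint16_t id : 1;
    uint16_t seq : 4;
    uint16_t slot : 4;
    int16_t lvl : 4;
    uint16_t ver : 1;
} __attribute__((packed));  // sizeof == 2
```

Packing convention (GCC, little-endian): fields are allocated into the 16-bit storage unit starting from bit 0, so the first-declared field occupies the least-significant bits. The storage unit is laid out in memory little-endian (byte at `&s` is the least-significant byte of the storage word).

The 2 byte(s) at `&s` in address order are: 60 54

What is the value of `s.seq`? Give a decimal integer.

12

[0]=0x60 [1]=0x54 (little-endian) → word 0x5460
chan:2 @ bit 0 → (0x5460>>0)&0x3 = 0x0
id:1 @ bit 2 → (0x5460>>2)&0x1 = 0x0
seq:4 @ bit 3 → (0x5460>>3)&0xf = 0xc  ←
slot:4 @ bit 7 → (0x5460>>7)&0xf = 0x8
lvl:4 @ bit 11 → (0x5460>>11)&0xf = 0xa
ver:1 @ bit 15 → (0x5460>>15)&0x1 = 0x0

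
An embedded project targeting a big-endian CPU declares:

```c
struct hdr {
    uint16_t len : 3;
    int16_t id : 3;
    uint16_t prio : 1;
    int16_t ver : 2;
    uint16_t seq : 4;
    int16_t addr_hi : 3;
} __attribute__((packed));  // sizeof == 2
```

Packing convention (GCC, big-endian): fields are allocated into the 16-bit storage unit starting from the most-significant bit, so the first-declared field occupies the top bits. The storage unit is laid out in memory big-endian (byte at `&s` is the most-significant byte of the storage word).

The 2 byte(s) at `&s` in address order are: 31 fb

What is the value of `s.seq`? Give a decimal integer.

15

[0]=0x31 [1]=0xfb (big-endian) → word 0x31fb
len:3 @ bit 13 → (0x31fb>>13)&0x7 = 0x1
id:3 @ bit 10 → (0x31fb>>10)&0x7 = 0x4
prio:1 @ bit 9 → (0x31fb>>9)&0x1 = 0x0
ver:2 @ bit 7 → (0x31fb>>7)&0x3 = 0x3
seq:4 @ bit 3 → (0x31fb>>3)&0xf = 0xf  ←
addr_hi:3 @ bit 0 → (0x31fb>>0)&0x7 = 0x3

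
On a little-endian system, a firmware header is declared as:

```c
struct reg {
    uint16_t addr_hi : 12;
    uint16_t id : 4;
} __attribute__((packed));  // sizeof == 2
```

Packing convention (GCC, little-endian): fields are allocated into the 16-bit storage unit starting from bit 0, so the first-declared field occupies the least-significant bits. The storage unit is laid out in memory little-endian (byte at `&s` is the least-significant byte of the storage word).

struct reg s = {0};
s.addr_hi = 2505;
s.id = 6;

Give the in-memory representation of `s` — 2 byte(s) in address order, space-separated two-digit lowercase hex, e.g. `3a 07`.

c9 69

addr_hi (12b) val=2505 bits=0x9c9 at bit 0: 0x09c9
id (4b) val=6 bits=0x6 at bit 12: 0x69c9
word = 0x69c9 → little-endian bytes:
  [0]=0xc9  [1]=0x69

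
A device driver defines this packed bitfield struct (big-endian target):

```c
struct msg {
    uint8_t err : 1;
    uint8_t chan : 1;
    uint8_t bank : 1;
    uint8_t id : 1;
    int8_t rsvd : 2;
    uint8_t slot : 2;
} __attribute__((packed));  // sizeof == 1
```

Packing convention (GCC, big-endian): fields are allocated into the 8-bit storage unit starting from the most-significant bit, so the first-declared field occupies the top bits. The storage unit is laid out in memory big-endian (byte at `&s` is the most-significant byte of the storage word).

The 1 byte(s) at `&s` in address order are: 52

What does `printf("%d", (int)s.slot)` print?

2

[0]=0x52 (big-endian) → word 0x52
err:1 @ bit 7 → (0x52>>7)&0x1 = 0x0
chan:1 @ bit 6 → (0x52>>6)&0x1 = 0x1
bank:1 @ bit 5 → (0x52>>5)&0x1 = 0x0
id:1 @ bit 4 → (0x52>>4)&0x1 = 0x1
rsvd:2 @ bit 2 → (0x52>>2)&0x3 = 0x0
slot:2 @ bit 0 → (0x52>>0)&0x3 = 0x2  ←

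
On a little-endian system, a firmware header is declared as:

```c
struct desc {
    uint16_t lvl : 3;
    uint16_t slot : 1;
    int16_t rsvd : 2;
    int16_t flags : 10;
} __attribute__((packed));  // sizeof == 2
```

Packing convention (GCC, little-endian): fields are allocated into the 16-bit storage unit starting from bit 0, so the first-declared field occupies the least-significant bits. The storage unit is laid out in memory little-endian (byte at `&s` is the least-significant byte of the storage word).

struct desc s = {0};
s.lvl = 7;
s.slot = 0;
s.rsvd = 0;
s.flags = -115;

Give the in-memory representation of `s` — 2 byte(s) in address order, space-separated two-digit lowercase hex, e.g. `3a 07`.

47 e3

lvl (3b) val=7 bits=0x7 at bit 0: 0x0007
slot (1b) val=0 bits=0x0 at bit 3: 0x0007
rsvd (2b) val=0 bits=0x0 at bit 4: 0x0007
flags (10b) val=-115 bits=0x38d at bit 6: 0xe347
word = 0xe347 → little-endian bytes:
  [0]=0x47  [1]=0xe3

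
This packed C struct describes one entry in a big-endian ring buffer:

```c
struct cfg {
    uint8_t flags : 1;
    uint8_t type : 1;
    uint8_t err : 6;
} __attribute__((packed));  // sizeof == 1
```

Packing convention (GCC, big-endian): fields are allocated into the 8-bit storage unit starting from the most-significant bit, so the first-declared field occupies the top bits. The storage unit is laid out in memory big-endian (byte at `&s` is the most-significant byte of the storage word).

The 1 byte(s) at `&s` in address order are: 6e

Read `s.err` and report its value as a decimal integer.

46

[0]=0x6e (big-endian) → word 0x6e
flags [7+:1] = (word>>7) & 0x1 = 0
type [6+:1] = (word>>6) & 0x1 = 1
err [0+:6] = (word>>0) & 0x3f = 46  ←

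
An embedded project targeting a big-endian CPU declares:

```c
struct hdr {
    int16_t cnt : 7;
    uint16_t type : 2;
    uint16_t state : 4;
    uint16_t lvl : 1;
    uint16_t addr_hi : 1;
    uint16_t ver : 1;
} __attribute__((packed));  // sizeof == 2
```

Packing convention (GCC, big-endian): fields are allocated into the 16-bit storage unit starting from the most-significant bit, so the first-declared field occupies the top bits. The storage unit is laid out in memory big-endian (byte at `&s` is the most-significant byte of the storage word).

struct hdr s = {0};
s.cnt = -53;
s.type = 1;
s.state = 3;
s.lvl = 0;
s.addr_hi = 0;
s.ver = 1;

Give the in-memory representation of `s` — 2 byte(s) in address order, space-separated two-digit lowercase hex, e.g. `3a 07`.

96 99

cnt:7 = -53 → 0x4b << 9 → word 0x9600
type:2 = 1 → 0x1 << 7 → word 0x9680
state:4 = 3 → 0x3 << 3 → word 0x9698
lvl:1 = 0 → 0x0 << 2 → word 0x9698
addr_hi:1 = 0 → 0x0 << 1 → word 0x9698
ver:1 = 1 → 0x1 << 0 → word 0x9699
word = 0x9699 → big-endian bytes:
  [0]=0x96  [1]=0x99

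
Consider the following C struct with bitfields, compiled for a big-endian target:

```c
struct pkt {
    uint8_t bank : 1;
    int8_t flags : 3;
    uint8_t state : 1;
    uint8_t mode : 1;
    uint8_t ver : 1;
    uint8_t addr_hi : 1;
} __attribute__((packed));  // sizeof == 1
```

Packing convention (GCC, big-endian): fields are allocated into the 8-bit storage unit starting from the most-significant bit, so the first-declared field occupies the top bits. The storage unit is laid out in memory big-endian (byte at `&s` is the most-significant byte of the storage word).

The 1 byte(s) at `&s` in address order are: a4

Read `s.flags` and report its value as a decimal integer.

2

[0]=0xa4 (big-endian) → word 0xa4
bank [7+:1] = (word>>7) & 0x1 = 1
flags [4+:3] = (word>>4) & 0x7 = 2  ←
state [3+:1] = (word>>3) & 0x1 = 0
mode [2+:1] = (word>>2) & 0x1 = 1
ver [1+:1] = (word>>1) & 0x1 = 0
addr_hi [0+:1] = (word>>0) & 0x1 = 0
flags signed 3b, MSB=0: value = 2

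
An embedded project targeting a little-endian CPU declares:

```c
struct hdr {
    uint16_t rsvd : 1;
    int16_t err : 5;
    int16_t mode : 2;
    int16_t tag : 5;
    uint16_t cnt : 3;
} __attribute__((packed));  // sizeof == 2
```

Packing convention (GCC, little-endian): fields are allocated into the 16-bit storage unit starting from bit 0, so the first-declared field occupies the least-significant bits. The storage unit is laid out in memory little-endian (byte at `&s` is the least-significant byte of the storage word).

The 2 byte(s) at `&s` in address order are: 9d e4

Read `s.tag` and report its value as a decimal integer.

[0]=0x9d [1]=0xe4 (little-endian) → word 0xe49d
rsvd [0+:1] = (word>>0) & 0x1 = 1
err [1+:5] = (word>>1) & 0x1f = 14
mode [6+:2] = (word>>6) & 0x3 = 2
tag [8+:5] = (word>>8) & 0x1f = 4  ←
cnt [13+:3] = (word>>13) & 0x7 = 7
tag signed 5b, MSB=0: value = 4

4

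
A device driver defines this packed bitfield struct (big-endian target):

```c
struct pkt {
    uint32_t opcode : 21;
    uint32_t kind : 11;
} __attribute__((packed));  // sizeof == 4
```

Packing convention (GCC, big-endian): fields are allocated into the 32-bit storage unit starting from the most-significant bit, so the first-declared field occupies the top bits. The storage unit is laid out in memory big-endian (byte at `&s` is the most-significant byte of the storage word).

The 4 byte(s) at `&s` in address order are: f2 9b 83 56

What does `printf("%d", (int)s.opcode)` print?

1987440

[0]=0xf2 [1]=0x9b [2]=0x83 [3]=0x56 (big-endian) → word 0xf29b8356
opcode [11+:21] = (word>>11) & 0x1fffff = 1987440  ←
kind [0+:11] = (word>>0) & 0x7ff = 854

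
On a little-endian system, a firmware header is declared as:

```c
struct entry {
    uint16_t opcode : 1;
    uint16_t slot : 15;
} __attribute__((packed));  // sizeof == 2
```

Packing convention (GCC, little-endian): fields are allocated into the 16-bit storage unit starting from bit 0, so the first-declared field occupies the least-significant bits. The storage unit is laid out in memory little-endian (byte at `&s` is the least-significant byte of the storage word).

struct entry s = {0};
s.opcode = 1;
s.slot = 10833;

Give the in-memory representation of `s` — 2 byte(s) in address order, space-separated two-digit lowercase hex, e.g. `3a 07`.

a3 54

opcode (1b) val=1 bits=0x1 at bit 0: 0x0001
slot (15b) val=10833 bits=0x2a51 at bit 1: 0x54a3
word = 0x54a3 → little-endian bytes:
  [0]=0xa3  [1]=0x54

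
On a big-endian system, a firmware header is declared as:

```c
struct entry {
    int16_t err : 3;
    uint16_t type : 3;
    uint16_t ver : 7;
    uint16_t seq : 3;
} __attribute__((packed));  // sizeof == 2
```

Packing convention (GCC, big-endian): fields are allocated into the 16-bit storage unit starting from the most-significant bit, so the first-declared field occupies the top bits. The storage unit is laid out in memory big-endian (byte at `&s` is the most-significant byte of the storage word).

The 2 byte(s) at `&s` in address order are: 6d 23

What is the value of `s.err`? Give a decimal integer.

[0]=0x6d [1]=0x23 (big-endian) → word 0x6d23
err [13+:3] = (word>>13) & 0x7 = 3  ←
type [10+:3] = (word>>10) & 0x7 = 3
ver [3+:7] = (word>>3) & 0x7f = 36
seq [0+:3] = (word>>0) & 0x7 = 3
err signed 3b, MSB=0: value = 3

3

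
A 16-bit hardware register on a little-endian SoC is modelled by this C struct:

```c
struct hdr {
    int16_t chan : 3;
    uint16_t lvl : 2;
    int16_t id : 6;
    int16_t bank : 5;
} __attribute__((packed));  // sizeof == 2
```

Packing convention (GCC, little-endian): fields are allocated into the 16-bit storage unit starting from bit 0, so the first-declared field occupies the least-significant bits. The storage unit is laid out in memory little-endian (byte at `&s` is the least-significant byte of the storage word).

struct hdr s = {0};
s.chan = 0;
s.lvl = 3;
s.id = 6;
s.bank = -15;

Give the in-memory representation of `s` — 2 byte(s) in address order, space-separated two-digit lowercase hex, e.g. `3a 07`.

d8 88

chan (3b) val=0 bits=0x0 at bit 0: 0x0000
lvl (2b) val=3 bits=0x3 at bit 3: 0x0018
id (6b) val=6 bits=0x6 at bit 5: 0x00d8
bank (5b) val=-15 bits=0x11 at bit 11: 0x88d8
word = 0x88d8 → little-endian bytes:
  [0]=0xd8  [1]=0x88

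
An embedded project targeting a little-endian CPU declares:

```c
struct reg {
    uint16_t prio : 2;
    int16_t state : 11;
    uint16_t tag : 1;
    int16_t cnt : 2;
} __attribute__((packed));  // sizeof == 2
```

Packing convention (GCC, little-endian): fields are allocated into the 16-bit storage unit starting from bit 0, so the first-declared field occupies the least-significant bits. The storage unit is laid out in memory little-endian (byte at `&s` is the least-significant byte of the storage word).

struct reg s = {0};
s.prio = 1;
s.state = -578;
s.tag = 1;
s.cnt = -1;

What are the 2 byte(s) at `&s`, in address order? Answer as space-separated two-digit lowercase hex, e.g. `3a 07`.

f9 f6

prio (2b) val=1 bits=0x1 at bit 0: 0x0001
state (11b) val=-578 bits=0x5be at bit 2: 0x16f9
tag (1b) val=1 bits=0x1 at bit 13: 0x36f9
cnt (2b) val=-1 bits=0x3 at bit 14: 0xf6f9
word = 0xf6f9 → little-endian bytes:
  [0]=0xf9  [1]=0xf6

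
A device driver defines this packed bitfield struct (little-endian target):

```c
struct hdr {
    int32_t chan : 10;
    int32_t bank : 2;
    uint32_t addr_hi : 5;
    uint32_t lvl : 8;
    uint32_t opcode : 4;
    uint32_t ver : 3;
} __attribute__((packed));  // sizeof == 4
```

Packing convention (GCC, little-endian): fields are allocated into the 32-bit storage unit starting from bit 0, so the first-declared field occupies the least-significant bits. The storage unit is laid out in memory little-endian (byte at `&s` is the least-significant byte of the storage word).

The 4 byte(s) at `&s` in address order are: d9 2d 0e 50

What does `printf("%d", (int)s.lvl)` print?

[0]=0xd9 [1]=0x2d [2]=0x0e [3]=0x50 (little-endian) → word 0x500e2dd9
chan [0+:10] = (word>>0) & 0x3ff = 473
bank [10+:2] = (word>>10) & 0x3 = 3
addr_hi [12+:5] = (word>>12) & 0x1f = 2
lvl [17+:8] = (word>>17) & 0xff = 7  ←
opcode [25+:4] = (word>>25) & 0xf = 8
ver [29+:3] = (word>>29) & 0x7 = 2

7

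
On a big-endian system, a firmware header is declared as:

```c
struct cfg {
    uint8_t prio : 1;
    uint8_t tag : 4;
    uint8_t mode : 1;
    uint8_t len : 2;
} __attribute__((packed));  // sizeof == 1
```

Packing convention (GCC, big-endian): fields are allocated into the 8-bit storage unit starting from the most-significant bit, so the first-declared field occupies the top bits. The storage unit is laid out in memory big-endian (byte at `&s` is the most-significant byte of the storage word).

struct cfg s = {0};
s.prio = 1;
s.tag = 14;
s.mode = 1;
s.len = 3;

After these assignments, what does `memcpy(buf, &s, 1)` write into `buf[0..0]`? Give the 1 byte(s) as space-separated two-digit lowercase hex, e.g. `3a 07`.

f7

prio:1 = 1 → 0x1 << 7 → word 0x80
tag:4 = 14 → 0xe << 3 → word 0xf0
mode:1 = 1 → 0x1 << 2 → word 0xf4
len:2 = 3 → 0x3 << 0 → word 0xf7
word = 0xf7 → big-endian bytes:
  [0]=0xf7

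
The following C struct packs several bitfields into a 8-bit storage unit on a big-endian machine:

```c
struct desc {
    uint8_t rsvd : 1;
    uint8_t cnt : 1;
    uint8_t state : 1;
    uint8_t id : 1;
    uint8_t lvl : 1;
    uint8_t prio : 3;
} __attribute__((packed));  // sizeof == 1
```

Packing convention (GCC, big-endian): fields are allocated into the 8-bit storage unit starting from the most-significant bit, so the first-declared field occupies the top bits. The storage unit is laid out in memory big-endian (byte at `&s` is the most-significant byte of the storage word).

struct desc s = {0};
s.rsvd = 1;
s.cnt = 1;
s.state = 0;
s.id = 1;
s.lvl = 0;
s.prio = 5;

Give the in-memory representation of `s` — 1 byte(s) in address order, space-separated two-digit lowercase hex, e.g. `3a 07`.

d5

rsvd:1 = 1 → 0x1 << 7 → word 0x80
cnt:1 = 1 → 0x1 << 6 → word 0xc0
state:1 = 0 → 0x0 << 5 → word 0xc0
id:1 = 1 → 0x1 << 4 → word 0xd0
lvl:1 = 0 → 0x0 << 3 → word 0xd0
prio:3 = 5 → 0x5 << 0 → word 0xd5
word = 0xd5 → big-endian bytes:
  [0]=0xd5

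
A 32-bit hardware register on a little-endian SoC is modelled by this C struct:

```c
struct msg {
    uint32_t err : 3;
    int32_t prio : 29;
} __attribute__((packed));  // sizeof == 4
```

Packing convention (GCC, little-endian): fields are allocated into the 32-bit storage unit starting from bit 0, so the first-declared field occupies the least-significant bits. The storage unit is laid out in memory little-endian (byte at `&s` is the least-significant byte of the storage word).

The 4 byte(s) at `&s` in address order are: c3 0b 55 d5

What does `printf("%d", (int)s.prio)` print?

[0]=0xc3 [1]=0x0b [2]=0x55 [3]=0xd5 (little-endian) → word 0xd5550bc3
err [0+:3] = (word>>0) & 0x7 = 3
prio [3+:29] = (word>>3) & 0x1fffffff = 447390072  ←
prio signed 29b, MSB=1: 447390072 - 536870912 = -89480840

-89480840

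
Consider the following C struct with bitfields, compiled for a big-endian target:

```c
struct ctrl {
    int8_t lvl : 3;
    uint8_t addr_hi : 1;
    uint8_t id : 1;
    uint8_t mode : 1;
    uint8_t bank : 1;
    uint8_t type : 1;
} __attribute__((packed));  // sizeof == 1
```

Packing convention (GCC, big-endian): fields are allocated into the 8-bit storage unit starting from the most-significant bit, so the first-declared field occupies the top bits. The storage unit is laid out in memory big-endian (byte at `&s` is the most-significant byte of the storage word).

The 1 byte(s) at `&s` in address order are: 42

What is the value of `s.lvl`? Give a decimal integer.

[0]=0x42 (big-endian) → word 0x42
lvl [5+:3] = (word>>5) & 0x7 = 2  ←
addr_hi [4+:1] = (word>>4) & 0x1 = 0
id [3+:1] = (word>>3) & 0x1 = 0
mode [2+:1] = (word>>2) & 0x1 = 0
bank [1+:1] = (word>>1) & 0x1 = 1
type [0+:1] = (word>>0) & 0x1 = 0
lvl signed 3b, MSB=0: value = 2

2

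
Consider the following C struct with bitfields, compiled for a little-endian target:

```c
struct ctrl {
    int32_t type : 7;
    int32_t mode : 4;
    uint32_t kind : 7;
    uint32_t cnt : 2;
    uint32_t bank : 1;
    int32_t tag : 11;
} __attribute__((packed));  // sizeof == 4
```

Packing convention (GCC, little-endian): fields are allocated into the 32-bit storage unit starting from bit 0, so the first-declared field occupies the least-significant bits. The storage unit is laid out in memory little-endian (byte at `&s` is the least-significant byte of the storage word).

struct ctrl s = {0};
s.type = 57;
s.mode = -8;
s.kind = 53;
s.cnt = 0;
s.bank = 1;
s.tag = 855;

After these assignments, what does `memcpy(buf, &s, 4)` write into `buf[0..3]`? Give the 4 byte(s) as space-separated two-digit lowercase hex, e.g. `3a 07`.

type (7b) val=57 bits=0x39 at bit 0: 0x00000039
mode (4b) val=-8 bits=0x8 at bit 7: 0x00000439
kind (7b) val=53 bits=0x35 at bit 11: 0x0001ac39
cnt (2b) val=0 bits=0x0 at bit 18: 0x0001ac39
bank (1b) val=1 bits=0x1 at bit 20: 0x0011ac39
tag (11b) val=855 bits=0x357 at bit 21: 0x6af1ac39
word = 0x6af1ac39 → little-endian bytes:
  [0]=0x39  [1]=0xac  [2]=0xf1  [3]=0x6a

39 ac f1 6a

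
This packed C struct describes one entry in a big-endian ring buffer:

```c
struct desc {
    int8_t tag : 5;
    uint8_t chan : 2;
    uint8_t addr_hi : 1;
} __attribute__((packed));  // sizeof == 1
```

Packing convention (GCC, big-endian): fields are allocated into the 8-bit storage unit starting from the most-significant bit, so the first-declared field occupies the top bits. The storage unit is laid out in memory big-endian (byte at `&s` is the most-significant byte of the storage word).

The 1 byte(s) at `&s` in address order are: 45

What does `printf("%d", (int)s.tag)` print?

[0]=0x45 (big-endian) → word 0x45
tag:5 @ bit 3 → (0x45>>3)&0x1f = 0x8  ←
chan:2 @ bit 1 → (0x45>>1)&0x3 = 0x2
addr_hi:1 @ bit 0 → (0x45>>0)&0x1 = 0x1
tag signed 5b, MSB=0: value = 8

8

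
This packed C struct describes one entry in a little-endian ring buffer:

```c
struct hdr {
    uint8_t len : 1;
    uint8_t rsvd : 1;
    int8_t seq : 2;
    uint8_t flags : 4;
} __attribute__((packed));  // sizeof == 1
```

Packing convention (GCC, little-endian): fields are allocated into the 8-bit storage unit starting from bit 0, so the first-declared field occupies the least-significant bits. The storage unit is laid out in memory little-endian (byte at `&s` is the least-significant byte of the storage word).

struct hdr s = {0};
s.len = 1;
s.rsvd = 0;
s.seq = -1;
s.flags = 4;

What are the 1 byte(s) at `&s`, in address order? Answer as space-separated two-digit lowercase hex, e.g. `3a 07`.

[0+:1] len=1 & 0x1 = 0x1; word=0x01
[1+:1] rsvd=0 & 0x1 = 0x0; word=0x01
[2+:2] seq=-1 & 0x3 = 0x3; word=0x0d
[4+:4] flags=4 & 0xf = 0x4; word=0x4d
word = 0x4d → little-endian bytes:
  [0]=0x4d

4d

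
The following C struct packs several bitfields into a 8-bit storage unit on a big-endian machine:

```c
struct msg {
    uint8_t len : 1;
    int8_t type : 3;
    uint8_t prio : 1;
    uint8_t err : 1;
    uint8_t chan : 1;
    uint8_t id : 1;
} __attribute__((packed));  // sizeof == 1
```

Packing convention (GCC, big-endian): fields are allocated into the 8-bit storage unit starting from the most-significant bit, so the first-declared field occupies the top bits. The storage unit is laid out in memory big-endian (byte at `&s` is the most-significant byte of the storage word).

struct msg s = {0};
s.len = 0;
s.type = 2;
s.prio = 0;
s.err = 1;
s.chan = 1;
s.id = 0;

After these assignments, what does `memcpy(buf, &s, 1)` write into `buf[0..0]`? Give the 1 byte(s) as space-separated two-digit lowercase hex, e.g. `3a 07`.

[7+:1] len=0 & 0x1 = 0x0; word=0x00
[4+:3] type=2 & 0x7 = 0x2; word=0x20
[3+:1] prio=0 & 0x1 = 0x0; word=0x20
[2+:1] err=1 & 0x1 = 0x1; word=0x24
[1+:1] chan=1 & 0x1 = 0x1; word=0x26
[0+:1] id=0 & 0x1 = 0x0; word=0x26
word = 0x26 → big-endian bytes:
  [0]=0x26

26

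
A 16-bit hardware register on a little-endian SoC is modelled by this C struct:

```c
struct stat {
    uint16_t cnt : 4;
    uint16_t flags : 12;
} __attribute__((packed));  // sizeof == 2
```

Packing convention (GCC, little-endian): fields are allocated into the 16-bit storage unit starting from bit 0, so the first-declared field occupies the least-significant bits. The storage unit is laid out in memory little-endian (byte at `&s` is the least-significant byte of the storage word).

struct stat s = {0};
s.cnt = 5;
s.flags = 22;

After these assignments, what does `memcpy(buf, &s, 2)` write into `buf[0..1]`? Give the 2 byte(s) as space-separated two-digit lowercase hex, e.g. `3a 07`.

cnt:4 = 5 → 0x5 << 0 → word 0x0005
flags:12 = 22 → 0x16 << 4 → word 0x0165
word = 0x0165 → little-endian bytes:
  [0]=0x65  [1]=0x01

65 01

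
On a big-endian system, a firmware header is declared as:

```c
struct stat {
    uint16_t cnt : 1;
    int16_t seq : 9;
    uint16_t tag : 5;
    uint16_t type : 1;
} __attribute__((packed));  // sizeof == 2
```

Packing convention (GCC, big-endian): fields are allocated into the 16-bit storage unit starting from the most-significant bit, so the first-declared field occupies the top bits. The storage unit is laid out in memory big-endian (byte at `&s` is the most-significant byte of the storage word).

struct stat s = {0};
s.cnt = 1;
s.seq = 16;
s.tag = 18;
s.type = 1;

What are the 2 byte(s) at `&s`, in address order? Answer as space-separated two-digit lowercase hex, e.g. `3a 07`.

84 25

cnt:1 = 1 → 0x1 << 15 → word 0x8000
seq:9 = 16 → 0x10 << 6 → word 0x8400
tag:5 = 18 → 0x12 << 1 → word 0x8424
type:1 = 1 → 0x1 << 0 → word 0x8425
word = 0x8425 → big-endian bytes:
  [0]=0x84  [1]=0x25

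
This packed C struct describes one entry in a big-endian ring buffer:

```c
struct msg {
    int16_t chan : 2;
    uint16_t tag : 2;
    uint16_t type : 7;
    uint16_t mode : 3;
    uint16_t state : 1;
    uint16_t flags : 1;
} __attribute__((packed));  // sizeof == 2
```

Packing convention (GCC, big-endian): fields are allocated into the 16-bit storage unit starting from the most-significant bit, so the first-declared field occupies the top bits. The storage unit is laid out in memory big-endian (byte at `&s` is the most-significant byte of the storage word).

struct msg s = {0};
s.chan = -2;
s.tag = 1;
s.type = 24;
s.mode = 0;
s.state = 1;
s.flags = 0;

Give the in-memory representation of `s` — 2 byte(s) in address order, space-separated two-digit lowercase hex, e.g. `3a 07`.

93 02

chan:2 = -2 → 0x2 << 14 → word 0x8000
tag:2 = 1 → 0x1 << 12 → word 0x9000
type:7 = 24 → 0x18 << 5 → word 0x9300
mode:3 = 0 → 0x0 << 2 → word 0x9300
state:1 = 1 → 0x1 << 1 → word 0x9302
flags:1 = 0 → 0x0 << 0 → word 0x9302
word = 0x9302 → big-endian bytes:
  [0]=0x93  [1]=0x02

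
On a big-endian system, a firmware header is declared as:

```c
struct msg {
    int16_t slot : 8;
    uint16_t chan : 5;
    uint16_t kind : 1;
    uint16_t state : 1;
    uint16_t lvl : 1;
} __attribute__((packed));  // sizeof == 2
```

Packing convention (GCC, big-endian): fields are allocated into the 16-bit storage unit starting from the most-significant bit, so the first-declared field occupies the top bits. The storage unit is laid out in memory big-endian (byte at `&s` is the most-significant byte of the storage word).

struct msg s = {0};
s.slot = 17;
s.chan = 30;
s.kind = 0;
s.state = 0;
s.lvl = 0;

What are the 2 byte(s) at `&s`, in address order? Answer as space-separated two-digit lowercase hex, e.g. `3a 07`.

[8+:8] slot=17 & 0xff = 0x11; word=0x1100
[3+:5] chan=30 & 0x1f = 0x1e; word=0x11f0
[2+:1] kind=0 & 0x1 = 0x0; word=0x11f0
[1+:1] state=0 & 0x1 = 0x0; word=0x11f0
[0+:1] lvl=0 & 0x1 = 0x0; word=0x11f0
word = 0x11f0 → big-endian bytes:
  [0]=0x11  [1]=0xf0

11 f0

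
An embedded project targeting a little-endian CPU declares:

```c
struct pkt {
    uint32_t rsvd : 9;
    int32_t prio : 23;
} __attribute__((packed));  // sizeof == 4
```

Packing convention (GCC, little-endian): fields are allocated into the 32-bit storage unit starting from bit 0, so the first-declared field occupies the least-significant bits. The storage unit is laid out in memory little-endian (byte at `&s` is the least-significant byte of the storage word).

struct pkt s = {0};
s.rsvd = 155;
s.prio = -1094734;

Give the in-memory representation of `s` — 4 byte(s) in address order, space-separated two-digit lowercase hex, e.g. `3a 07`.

[0+:9] rsvd=155 & 0x1ff = 0x9b; word=0x0000009b
[9+:23] prio=-1094734 & 0x7fffff = 0x6f4bb2; word=0xde97649b
word = 0xde97649b → little-endian bytes:
  [0]=0x9b  [1]=0x64  [2]=0x97  [3]=0xde

9b 64 97 de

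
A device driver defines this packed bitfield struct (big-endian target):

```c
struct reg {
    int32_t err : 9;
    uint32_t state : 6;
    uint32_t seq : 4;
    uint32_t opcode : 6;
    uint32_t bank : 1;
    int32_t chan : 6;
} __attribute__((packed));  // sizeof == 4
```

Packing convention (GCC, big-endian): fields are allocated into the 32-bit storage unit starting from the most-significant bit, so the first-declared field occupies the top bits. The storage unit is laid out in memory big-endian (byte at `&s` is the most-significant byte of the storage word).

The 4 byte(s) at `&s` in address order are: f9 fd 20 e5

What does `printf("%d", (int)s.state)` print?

62

[0]=0xf9 [1]=0xfd [2]=0x20 [3]=0xe5 (big-endian) → word 0xf9fd20e5
err [23+:9] = (word>>23) & 0x1ff = 499
state [17+:6] = (word>>17) & 0x3f = 62  ←
seq [13+:4] = (word>>13) & 0xf = 9
opcode [7+:6] = (word>>7) & 0x3f = 1
bank [6+:1] = (word>>6) & 0x1 = 1
chan [0+:6] = (word>>0) & 0x3f = 37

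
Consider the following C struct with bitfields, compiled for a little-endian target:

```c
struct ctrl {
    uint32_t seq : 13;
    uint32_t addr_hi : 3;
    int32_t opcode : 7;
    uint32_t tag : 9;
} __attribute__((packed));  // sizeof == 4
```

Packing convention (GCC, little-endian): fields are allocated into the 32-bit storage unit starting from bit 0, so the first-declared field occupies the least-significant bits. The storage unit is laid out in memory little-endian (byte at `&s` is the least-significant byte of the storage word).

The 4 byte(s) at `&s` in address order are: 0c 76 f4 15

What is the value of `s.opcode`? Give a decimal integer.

[0]=0x0c [1]=0x76 [2]=0xf4 [3]=0x15 (little-endian) → word 0x15f4760c
seq [0+:13] = (word>>0) & 0x1fff = 5644
addr_hi [13+:3] = (word>>13) & 0x7 = 3
opcode [16+:7] = (word>>16) & 0x7f = 116  ←
tag [23+:9] = (word>>23) & 0x1ff = 43
opcode signed 7b, MSB=1: 116 - 128 = -12

-12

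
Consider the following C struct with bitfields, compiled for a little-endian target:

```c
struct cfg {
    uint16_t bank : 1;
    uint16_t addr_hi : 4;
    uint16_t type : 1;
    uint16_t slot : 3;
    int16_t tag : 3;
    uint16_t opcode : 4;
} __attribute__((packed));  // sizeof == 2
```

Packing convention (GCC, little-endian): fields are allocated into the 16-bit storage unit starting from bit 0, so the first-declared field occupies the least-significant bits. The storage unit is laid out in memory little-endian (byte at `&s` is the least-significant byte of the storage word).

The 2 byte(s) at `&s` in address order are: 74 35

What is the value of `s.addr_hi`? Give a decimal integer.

10

[0]=0x74 [1]=0x35 (little-endian) → word 0x3574
bank:1 @ bit 0 → (0x3574>>0)&0x1 = 0x0
addr_hi:4 @ bit 1 → (0x3574>>1)&0xf = 0xa  ←
type:1 @ bit 5 → (0x3574>>5)&0x1 = 0x1
slot:3 @ bit 6 → (0x3574>>6)&0x7 = 0x5
tag:3 @ bit 9 → (0x3574>>9)&0x7 = 0x2
opcode:4 @ bit 12 → (0x3574>>12)&0xf = 0x3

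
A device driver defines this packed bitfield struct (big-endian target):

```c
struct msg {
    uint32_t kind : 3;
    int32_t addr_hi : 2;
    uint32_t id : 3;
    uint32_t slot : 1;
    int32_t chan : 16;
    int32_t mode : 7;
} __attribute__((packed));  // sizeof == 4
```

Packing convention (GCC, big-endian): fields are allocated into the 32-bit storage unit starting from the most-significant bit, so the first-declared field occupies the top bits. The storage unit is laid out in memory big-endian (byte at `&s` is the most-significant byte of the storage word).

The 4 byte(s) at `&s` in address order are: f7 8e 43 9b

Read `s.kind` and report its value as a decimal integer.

7

[0]=0xf7 [1]=0x8e [2]=0x43 [3]=0x9b (big-endian) → word 0xf78e439b
kind:3 @ bit 29 → (0xf78e439b>>29)&0x7 = 0x7  ←
addr_hi:2 @ bit 27 → (0xf78e439b>>27)&0x3 = 0x2
id:3 @ bit 24 → (0xf78e439b>>24)&0x7 = 0x7
slot:1 @ bit 23 → (0xf78e439b>>23)&0x1 = 0x1
chan:16 @ bit 7 → (0xf78e439b>>7)&0xffff = 0x1c87
mode:7 @ bit 0 → (0xf78e439b>>0)&0x7f = 0x1b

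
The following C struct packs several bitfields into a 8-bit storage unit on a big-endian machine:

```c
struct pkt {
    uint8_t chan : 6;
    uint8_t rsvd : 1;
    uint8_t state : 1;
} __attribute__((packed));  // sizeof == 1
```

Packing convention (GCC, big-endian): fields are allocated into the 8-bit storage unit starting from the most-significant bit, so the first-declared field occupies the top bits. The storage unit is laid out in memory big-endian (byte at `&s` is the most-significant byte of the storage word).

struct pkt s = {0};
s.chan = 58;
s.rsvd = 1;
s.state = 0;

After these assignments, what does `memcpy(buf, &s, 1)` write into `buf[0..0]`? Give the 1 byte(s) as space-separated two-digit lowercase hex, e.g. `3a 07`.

ea

[2+:6] chan=58 & 0x3f = 0x3a; word=0xe8
[1+:1] rsvd=1 & 0x1 = 0x1; word=0xea
[0+:1] state=0 & 0x1 = 0x0; word=0xea
word = 0xea → big-endian bytes:
  [0]=0xea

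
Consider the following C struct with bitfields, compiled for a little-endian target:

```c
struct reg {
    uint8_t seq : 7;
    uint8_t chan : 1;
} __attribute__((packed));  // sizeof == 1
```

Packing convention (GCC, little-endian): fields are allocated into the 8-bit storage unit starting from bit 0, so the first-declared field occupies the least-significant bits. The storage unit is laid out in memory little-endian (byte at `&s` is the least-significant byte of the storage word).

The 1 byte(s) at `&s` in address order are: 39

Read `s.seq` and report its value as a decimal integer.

57

[0]=0x39 (little-endian) → word 0x39
seq:7 @ bit 0 → (0x39>>0)&0x7f = 0x39  ←
chan:1 @ bit 7 → (0x39>>7)&0x1 = 0x0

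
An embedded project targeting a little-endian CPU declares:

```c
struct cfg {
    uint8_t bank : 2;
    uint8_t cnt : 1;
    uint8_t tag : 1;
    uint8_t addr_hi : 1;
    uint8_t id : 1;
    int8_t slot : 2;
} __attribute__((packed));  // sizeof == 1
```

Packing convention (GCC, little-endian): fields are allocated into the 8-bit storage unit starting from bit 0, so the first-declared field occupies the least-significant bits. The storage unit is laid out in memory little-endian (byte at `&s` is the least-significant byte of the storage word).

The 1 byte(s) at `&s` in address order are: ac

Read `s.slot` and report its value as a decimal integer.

-2

[0]=0xac (little-endian) → word 0xac
bank [0+:2] = (word>>0) & 0x3 = 0
cnt [2+:1] = (word>>2) & 0x1 = 1
tag [3+:1] = (word>>3) & 0x1 = 1
addr_hi [4+:1] = (word>>4) & 0x1 = 0
id [5+:1] = (word>>5) & 0x1 = 1
slot [6+:2] = (word>>6) & 0x3 = 2  ←
slot signed 2b, MSB=1: 2 - 4 = -2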